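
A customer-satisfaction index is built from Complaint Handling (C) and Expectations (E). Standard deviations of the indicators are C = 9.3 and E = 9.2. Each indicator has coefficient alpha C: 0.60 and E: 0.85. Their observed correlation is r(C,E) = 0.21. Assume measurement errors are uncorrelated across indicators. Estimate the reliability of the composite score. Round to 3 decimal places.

Var(C+E) = 9.3² + 9.2² + 2·[9.3·9.2·0.21] = 171.13 + 35.9352 = 207.065.
Under uncorrelated errors the observed covariances equal the true-score covariances, so only the own-variance terms attenuate.
True-score variance = [9.3²·0.60 + 9.2²·0.85] + 35.9352 = 123.838 + 35.9352 = 159.773.
Reliability = 159.773 / 207.065 = 0.772.

0.772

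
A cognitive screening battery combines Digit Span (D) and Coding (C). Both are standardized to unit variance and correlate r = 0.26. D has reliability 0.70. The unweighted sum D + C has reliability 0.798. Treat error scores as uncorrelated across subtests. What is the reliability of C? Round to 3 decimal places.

0.791

Var(D+C) = 2 + 2·0.26 = 2.520.
True-score variance = ρ_D + ρ_C + 2·0.26, so 0.798 = (0.70 + ρ_C + 0.52) / 2.520.
ρ_C = 0.798·2.520 − 0.70 − 0.52 = 0.791.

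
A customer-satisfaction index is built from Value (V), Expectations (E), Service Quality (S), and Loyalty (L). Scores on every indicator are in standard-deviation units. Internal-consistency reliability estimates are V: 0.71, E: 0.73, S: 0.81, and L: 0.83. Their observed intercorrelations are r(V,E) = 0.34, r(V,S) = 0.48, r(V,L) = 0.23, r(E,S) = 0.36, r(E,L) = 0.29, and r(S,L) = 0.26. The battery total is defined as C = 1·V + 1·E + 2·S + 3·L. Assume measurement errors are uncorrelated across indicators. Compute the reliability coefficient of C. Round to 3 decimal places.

Var(C) = 1 + 1 + 2² + 3² + 2·[0.34 + 2·0.48 + 3·0.23 + 2·0.36 + 3·0.29 + 6·0.26] = 15 + 10.28 = 25.28.
Under uncorrelated errors the observed covariances equal the true-score covariances, so only the own-variance terms attenuate.
True-score variance = [0.71 + 0.73 + 2²·0.81 + 3²·0.83] + 10.28 = 12.15 + 10.28 = 22.43.
Reliability = 22.43 / 25.28 = 0.887.

0.887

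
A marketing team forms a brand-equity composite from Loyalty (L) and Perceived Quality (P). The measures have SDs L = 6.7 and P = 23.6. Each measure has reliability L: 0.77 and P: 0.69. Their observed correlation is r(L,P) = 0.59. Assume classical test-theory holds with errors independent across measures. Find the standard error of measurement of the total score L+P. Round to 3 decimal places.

Var(total) = 601.85 + 186.582 = 788.432.
True-score variance = 418.868 + 186.582 = 605.449, so reliability = 0.7679.
Error variance = 788.432 − 605.449 = 182.982; SEM = √182.982 = 13.527.

13.527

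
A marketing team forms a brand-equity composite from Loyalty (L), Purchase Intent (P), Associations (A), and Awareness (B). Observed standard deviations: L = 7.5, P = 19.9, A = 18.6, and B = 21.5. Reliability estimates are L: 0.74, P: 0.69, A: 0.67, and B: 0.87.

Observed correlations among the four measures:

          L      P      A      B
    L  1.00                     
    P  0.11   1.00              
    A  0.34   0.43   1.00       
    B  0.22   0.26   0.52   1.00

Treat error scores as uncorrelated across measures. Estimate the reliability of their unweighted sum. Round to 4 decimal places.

0.8710

Var(L+P+A+B) = 7.5² + 19.9² + 18.6² + 21.5² + 2·[7.5·19.9·0.11 + 7.5·18.6·0.34 + 7.5·21.5·0.22 + 19.9·18.6·0.43 + 19.9·21.5·0.26 + 18.6·21.5·0.52] = 1260.47 + 1155.34 = 2415.81.
With uncorrelated errors the cross-covariances are all true-score covariance, so they carry over unchanged; only the diagonal terms shrink to ρᵢσᵢ².
True-score variance = [7.5²·0.74 + 19.9²·0.69 + 18.6²·0.67 + 21.5²·0.87] + 1155.34 = 948.823 + 1155.34 = 2104.17.
Reliability = 2104.17 / 2415.81 = 0.8710.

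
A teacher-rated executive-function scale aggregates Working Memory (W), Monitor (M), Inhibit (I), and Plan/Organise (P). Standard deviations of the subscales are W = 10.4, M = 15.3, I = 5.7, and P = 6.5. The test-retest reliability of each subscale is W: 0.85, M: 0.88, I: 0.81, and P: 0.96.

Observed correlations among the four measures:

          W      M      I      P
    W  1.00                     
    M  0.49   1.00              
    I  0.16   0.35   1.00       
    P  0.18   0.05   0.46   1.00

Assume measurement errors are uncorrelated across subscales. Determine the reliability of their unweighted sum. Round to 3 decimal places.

Var(W+M+I+P) = 10.4² + 15.3² + 5.7² + 6.5² + 2·[10.4·15.3·0.49 + 10.4·5.7·0.16 + 10.4·6.5·0.18 + 15.3·5.7·0.35 + 15.3·6.5·0.05 + 5.7·6.5·0.46] = 416.99 + 304.321 = 721.311.
With uncorrelated errors the cross-covariances are all true-score covariance, so they carry over unchanged; only the diagonal terms shrink to ρᵢσᵢ².
True-score variance = [10.4²·0.85 + 15.3²·0.88 + 5.7²·0.81 + 6.5²·0.96] + 304.321 = 364.812 + 304.321 = 669.133.
Reliability = 669.133 / 721.311 = 0.928.

0.928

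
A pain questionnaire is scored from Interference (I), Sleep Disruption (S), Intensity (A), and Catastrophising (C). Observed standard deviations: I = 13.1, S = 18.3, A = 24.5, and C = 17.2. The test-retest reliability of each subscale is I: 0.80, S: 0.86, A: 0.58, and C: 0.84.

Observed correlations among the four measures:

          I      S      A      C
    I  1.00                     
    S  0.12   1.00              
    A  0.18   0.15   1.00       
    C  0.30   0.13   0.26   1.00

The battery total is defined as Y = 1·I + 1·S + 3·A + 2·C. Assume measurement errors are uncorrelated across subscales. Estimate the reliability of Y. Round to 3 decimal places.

Var(Y) = 13.1² + 18.3² + 3²·24.5² + 2²·17.2² + 2·[13.1·18.3·0.12 + 3·13.1·24.5·0.18 + 2·13.1·17.2·0.30 + 3·18.3·24.5·0.15 + 2·18.3·17.2·0.13 + 6·24.5·17.2·0.26] = 7092.11 + 2556.5 = 9648.61.
Because errors are independent across components, Cov(Tᵢ,Tⱼ) = Cov(Xᵢ,Xⱼ); the off-diagonal part of the true-score variance is the same as above.
True-score variance = [13.1²·0.80 + 18.3²·0.86 + 3²·24.5²·0.58 + 2²·17.2²·0.84] + 2556.5 = 4552.62 + 2556.5 = 7109.12.
Reliability = 7109.12 / 9648.61 = 0.737.

0.737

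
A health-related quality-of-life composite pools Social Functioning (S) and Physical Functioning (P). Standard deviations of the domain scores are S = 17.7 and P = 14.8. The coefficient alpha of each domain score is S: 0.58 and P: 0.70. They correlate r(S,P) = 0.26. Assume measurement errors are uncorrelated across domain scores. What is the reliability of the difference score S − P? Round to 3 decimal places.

Var(S−P) = 17.7² + 14.8² − 2·17.7·14.8·0.26 = 532.33 − 136.219 = 396.111.
Because errors are independent across components, Cov(Tᵢ,Tⱼ) = Cov(Xᵢ,Xⱼ); the off-diagonal part of the true-score variance is the same as above.
True-score variance = [17.7²·0.58 + 14.8²·0.70] − 136.219 = 335.036 − 136.219 = 198.817.
Reliability = 198.817 / 396.111 = 0.502.

0.502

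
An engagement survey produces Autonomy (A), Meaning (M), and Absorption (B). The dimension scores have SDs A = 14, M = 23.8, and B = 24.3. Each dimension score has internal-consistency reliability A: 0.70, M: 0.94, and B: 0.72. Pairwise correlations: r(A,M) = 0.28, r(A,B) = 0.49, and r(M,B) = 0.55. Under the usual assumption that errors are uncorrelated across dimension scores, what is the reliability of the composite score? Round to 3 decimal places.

Var(A+M+B) = 14² + 23.8² + 24.3² + 2·[14·23.8·0.28 + 14·24.3·0.49 + 23.8·24.3·0.55] = 1352.93 + 1156.16 = 2509.09.
With uncorrelated errors the cross-covariances are all true-score covariance, so they carry over unchanged; only the diagonal terms shrink to ρᵢσᵢ².
True-score variance = [14²·0.70 + 23.8²·0.94 + 24.3²·0.72] + 1156.16 = 1094.81 + 1156.16 = 2250.97.
Reliability = 2250.97 / 2509.09 = 0.897.

0.897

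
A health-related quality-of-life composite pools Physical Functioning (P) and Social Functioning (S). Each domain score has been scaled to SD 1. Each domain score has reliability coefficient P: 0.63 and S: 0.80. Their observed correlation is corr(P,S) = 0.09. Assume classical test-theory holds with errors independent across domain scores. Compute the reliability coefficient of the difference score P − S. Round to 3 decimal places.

0.687

Var(P−S) = 1 + 1 − 2·0.09 = 2 − 0.18 = 1.82.
Under uncorrelated errors the observed covariances equal the true-score covariances, so only the own-variance terms attenuate.
True-score variance = [0.63 + 0.80] − 0.18 = 1.43 − 0.18 = 1.25.
Reliability = 1.25 / 1.82 = 0.687.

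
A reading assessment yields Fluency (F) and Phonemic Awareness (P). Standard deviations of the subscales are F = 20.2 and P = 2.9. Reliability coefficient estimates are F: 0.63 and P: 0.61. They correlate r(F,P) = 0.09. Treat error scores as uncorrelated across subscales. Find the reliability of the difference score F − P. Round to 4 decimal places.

Var(F−P) = 20.2² + 2.9² − 2·20.2·2.9·0.09 = 416.45 − 10.5444 = 405.906.
Because errors are independent across components, Cov(Tᵢ,Tⱼ) = Cov(Xᵢ,Xⱼ); the off-diagonal part of the true-score variance is the same as above.
True-score variance = [20.2²·0.63 + 2.9²·0.61] − 10.5444 = 262.195 − 10.5444 = 251.651.
Reliability = 251.651 / 405.906 = 0.6200.

0.6200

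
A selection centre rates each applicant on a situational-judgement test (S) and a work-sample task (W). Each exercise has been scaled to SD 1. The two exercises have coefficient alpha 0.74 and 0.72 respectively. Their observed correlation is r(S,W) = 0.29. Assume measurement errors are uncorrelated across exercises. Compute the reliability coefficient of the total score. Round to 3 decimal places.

Var(S+W) = 2 + 2·[0.29] = 2 + 0.58 = 2.58.
With uncorrelated errors the cross-covariances are all true-score covariance, so they carry over unchanged; only the diagonal terms shrink to ρᵢσᵢ².
True-score variance = [0.74 + 0.72] + 0.58 = 1.46 + 0.58 = 2.04.
Reliability = 2.04 / 2.58 = 0.791.

0.791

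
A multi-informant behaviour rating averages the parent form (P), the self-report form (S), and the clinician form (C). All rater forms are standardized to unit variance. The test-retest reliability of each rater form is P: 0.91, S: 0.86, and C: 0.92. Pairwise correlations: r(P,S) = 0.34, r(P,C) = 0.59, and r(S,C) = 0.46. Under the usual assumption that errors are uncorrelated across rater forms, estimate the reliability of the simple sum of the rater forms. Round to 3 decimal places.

0.946

Var(P+S+C) = 3 + 2·[0.34 + 0.59 + 0.46] = 3 + 2.78 = 5.78.
Because errors are independent across components, Cov(Tᵢ,Tⱼ) = Cov(Xᵢ,Xⱼ); the off-diagonal part of the true-score variance is the same as above.
True-score variance = [0.91 + 0.86 + 0.92] + 2.78 = 2.69 + 2.78 = 5.47.
Reliability = 5.47 / 5.78 = 0.946.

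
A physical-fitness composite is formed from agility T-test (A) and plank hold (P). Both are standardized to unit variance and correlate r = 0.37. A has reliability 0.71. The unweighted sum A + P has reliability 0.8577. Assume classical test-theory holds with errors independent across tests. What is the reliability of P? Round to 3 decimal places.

Var(A+P) = 2 + 2·0.37 = 2.740.
True-score variance = ρ_A + ρ_P + 2·0.37, so 0.8577 = (0.71 + ρ_P + 0.74) / 2.740.
ρ_P = 0.8577·2.740 − 0.71 − 0.74 = 0.900.

0.900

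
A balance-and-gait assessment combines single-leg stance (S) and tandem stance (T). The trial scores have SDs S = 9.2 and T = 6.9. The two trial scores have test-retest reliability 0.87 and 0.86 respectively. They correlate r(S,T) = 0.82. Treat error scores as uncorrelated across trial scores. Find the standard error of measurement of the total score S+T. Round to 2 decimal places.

4.20

Var(total) = 132.25 + 104.107 = 236.357.
True-score variance = 114.581 + 104.107 = 218.689, so reliability = 0.9252.
Error variance = 236.357 − 218.689 = 17.6686; SEM = √17.6686 = 4.20.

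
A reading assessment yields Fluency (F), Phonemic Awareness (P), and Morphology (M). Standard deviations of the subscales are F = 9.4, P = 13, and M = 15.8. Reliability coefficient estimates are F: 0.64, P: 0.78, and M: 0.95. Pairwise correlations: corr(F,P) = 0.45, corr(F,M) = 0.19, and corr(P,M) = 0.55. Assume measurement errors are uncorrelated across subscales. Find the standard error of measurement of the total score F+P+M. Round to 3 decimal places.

Var(total) = 507 + 392.358 = 899.358.
True-score variance = 425.528 + 392.358 = 817.886, so reliability = 0.9094.
Error variance = 899.358 − 817.886 = 81.4716; SEM = √81.4716 = 9.026.

9.026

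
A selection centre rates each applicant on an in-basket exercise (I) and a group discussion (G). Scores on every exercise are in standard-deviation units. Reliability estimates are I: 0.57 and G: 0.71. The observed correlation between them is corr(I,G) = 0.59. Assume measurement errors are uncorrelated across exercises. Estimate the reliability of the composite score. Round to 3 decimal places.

0.774

Var(I+G) = 2 + 2·[0.59] = 2 + 1.18 = 3.18.
Because errors are independent across components, Cov(Tᵢ,Tⱼ) = Cov(Xᵢ,Xⱼ); the off-diagonal part of the true-score variance is the same as above.
True-score variance = [0.57 + 0.71] + 1.18 = 1.28 + 1.18 = 2.46.
Reliability = 2.46 / 3.18 = 0.774.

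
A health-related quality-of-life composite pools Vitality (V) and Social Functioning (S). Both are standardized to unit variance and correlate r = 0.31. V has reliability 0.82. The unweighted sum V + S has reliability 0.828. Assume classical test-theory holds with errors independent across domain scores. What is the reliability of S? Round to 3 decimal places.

0.729

Var(V+S) = 2 + 2·0.31 = 2.620.
True-score variance = ρ_V + ρ_S + 2·0.31, so 0.828 = (0.82 + ρ_S + 0.62) / 2.620.
ρ_S = 0.828·2.620 − 0.82 − 0.62 = 0.729.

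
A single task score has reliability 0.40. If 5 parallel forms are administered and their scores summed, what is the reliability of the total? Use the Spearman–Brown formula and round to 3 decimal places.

0.769

ρ_k = kρ / (1 + (k−1)ρ) = 5·0.40 / (1 + 4·0.40) = 2.000 / 2.600 = 0.769.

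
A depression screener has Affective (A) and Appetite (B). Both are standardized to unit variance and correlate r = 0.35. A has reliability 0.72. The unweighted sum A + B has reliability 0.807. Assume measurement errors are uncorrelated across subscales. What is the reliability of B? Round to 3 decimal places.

0.759

Var(A+B) = 2 + 2·0.35 = 2.700.
True-score variance = ρ_A + ρ_B + 2·0.35, so 0.807 = (0.72 + ρ_B + 0.70) / 2.700.
ρ_B = 0.807·2.700 − 0.72 − 0.70 = 0.759.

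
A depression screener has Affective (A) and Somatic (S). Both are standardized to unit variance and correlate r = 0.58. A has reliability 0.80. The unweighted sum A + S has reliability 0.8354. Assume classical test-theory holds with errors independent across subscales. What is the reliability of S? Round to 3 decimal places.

0.680

Var(A+S) = 2 + 2·0.58 = 3.160.
True-score variance = ρ_A + ρ_S + 2·0.58, so 0.8354 = (0.80 + ρ_S + 1.16) / 3.160.
ρ_S = 0.8354·3.160 − 0.80 − 1.16 = 0.680.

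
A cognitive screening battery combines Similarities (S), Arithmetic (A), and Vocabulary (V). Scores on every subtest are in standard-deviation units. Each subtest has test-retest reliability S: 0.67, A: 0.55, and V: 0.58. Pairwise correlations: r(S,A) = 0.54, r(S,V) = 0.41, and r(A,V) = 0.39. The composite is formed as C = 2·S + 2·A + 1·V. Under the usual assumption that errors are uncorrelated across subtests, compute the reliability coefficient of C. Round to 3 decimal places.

0.786

Var(C) = 2² + 2² + 1 + 2·[4·0.54 + 2·0.41 + 2·0.39] = 9 + 7.52 = 16.52.
Because errors are independent across components, Cov(Tᵢ,Tⱼ) = Cov(Xᵢ,Xⱼ); the off-diagonal part of the true-score variance is the same as above.
True-score variance = [2²·0.67 + 2²·0.55 + 0.58] + 7.52 = 5.46 + 7.52 = 12.98.
Reliability = 12.98 / 16.52 = 0.786.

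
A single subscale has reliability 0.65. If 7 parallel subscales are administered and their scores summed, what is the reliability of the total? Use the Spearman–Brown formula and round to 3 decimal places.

0.929

ρ_k = kρ / (1 + (k−1)ρ) = 7·0.65 / (1 + 6·0.65) = 4.550 / 4.900 = 0.929.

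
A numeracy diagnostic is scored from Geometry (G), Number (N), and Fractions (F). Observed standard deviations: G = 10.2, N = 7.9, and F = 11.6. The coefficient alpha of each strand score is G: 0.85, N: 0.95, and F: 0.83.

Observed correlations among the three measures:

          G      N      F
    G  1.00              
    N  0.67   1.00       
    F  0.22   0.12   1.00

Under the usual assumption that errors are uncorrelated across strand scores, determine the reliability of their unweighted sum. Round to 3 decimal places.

Var(G+N+F) = 10.2² + 7.9² + 11.6² + 2·[10.2·7.9·0.67 + 10.2·11.6·0.22 + 7.9·11.6·0.12] = 301.01 + 182.032 = 483.042.
Because errors are independent across components, Cov(Tᵢ,Tⱼ) = Cov(Xᵢ,Xⱼ); the off-diagonal part of the true-score variance is the same as above.
True-score variance = [10.2²·0.85 + 7.9²·0.95 + 11.6²·0.83] + 182.032 = 259.408 + 182.032 = 441.44.
Reliability = 441.44 / 483.042 = 0.914.

0.914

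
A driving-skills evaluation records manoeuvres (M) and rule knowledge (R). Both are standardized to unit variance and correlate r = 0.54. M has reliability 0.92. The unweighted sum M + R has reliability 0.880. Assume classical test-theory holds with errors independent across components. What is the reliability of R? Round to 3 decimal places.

0.710

Var(M+R) = 2 + 2·0.54 = 3.080.
True-score variance = ρ_M + ρ_R + 2·0.54, so 0.880 = (0.92 + ρ_R + 1.08) / 3.080.
ρ_R = 0.880·3.080 − 0.92 − 1.08 = 0.710.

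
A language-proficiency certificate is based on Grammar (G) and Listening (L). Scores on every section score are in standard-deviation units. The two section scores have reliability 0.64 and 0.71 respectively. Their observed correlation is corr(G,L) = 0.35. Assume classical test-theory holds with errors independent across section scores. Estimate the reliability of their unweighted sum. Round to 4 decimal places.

0.7593

Var(G+L) = 2 + 2·[0.35] = 2 + 0.7 = 2.7.
Because errors are independent across components, Cov(Tᵢ,Tⱼ) = Cov(Xᵢ,Xⱼ); the off-diagonal part of the true-score variance is the same as above.
True-score variance = [0.64 + 0.71] + 0.7 = 1.35 + 0.7 = 2.05.
Reliability = 2.05 / 2.7 = 0.7593.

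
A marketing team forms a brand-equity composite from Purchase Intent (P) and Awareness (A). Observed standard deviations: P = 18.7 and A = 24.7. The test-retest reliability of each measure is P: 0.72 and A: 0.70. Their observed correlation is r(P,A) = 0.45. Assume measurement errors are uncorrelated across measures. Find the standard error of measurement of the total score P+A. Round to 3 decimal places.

Var(total) = 959.78 + 415.701 = 1375.48.
True-score variance = 678.84 + 415.701 = 1094.54, so reliability = 0.7958.
Error variance = 1375.48 − 1094.54 = 280.94; SEM = √280.94 = 16.761.

16.761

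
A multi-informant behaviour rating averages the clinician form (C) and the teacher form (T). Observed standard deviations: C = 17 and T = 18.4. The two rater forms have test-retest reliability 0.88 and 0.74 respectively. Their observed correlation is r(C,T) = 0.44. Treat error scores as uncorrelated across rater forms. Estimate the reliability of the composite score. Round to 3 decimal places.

Var(C+T) = 17² + 18.4² + 2·[17·18.4·0.44] = 627.56 + 275.264 = 902.824.
Under uncorrelated errors the observed covariances equal the true-score covariances, so only the own-variance terms attenuate.
True-score variance = [17²·0.88 + 18.4²·0.74] + 275.264 = 504.854 + 275.264 = 780.118.
Reliability = 780.118 / 902.824 = 0.864.

0.864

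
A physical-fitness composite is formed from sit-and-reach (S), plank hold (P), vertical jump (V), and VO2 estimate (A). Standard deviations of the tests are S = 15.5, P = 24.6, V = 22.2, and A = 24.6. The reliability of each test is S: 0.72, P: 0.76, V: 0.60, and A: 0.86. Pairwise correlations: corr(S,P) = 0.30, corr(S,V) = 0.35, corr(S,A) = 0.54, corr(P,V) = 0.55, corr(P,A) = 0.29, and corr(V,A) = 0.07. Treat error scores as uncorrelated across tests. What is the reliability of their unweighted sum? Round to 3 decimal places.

0.872

Var(S+P+V+A) = 15.5² + 24.6² + 22.2² + 24.6² + 2·[15.5·24.6·0.30 + 15.5·22.2·0.35 + 15.5·24.6·0.54 + 24.6·22.2·0.55 + 24.6·24.6·0.29 + 22.2·24.6·0.07] = 1943.41 + 1909.64 = 3853.05.
Under uncorrelated errors the observed covariances equal the true-score covariances, so only the own-variance terms attenuate.
True-score variance = [15.5²·0.72 + 24.6²·0.76 + 22.2²·0.60 + 24.6²·0.86] + 1909.64 = 1449.04 + 1909.64 = 3358.68.
Reliability = 3358.68 / 3853.05 = 0.872.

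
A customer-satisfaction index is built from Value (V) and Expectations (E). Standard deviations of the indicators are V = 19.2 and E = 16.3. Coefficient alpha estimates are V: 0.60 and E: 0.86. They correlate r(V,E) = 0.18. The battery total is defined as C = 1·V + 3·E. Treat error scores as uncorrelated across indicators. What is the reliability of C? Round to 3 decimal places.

0.844

Var(C) = 19.2² + 3²·16.3² + 2·[3·19.2·16.3·0.18] = 2759.85 + 337.997 = 3097.85.
Under uncorrelated errors the observed covariances equal the true-score covariances, so only the own-variance terms attenuate.
True-score variance = [19.2²·0.60 + 3²·16.3²·0.86] + 337.997 = 2277.62 + 337.997 = 2615.62.
Reliability = 2615.62 / 3097.85 = 0.844.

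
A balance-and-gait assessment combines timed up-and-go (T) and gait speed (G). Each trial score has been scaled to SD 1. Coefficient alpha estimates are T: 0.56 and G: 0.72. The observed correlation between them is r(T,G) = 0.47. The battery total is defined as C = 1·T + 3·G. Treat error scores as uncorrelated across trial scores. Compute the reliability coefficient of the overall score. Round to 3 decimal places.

0.769

Var(C) = 1 + 3² + 2·[3·0.47] = 10 + 2.82 = 12.82.
With uncorrelated errors the cross-covariances are all true-score covariance, so they carry over unchanged; only the diagonal terms shrink to ρᵢσᵢ².
True-score variance = [0.56 + 3²·0.72] + 2.82 = 7.04 + 2.82 = 9.86.
Reliability = 9.86 / 12.82 = 0.769.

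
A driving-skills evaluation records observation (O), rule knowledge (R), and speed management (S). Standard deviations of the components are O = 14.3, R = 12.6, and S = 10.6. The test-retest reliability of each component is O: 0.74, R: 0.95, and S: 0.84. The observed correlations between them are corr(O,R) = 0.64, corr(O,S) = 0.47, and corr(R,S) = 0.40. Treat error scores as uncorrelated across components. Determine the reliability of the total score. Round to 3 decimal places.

Var(O+R+S) = 14.3² + 12.6² + 10.6² + 2·[14.3·12.6·0.64 + 14.3·10.6·0.47 + 12.6·10.6·0.40] = 475.61 + 479.964 = 955.574.
Because errors are independent across components, Cov(Tᵢ,Tⱼ) = Cov(Xᵢ,Xⱼ); the off-diagonal part of the true-score variance is the same as above.
True-score variance = [14.3²·0.74 + 12.6²·0.95 + 10.6²·0.84] + 479.964 = 396.527 + 479.964 = 876.491.
Reliability = 876.491 / 955.574 = 0.917.

0.917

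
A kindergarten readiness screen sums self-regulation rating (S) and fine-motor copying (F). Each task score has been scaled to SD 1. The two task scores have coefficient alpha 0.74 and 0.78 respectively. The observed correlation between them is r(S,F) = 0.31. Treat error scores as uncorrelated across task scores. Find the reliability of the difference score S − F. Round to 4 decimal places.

Var(S−F) = 1 + 1 − 2·0.31 = 2 − 0.62 = 1.38.
With uncorrelated errors the cross-covariances are all true-score covariance, so they carry over unchanged; only the diagonal terms shrink to ρᵢσᵢ².
True-score variance = [0.74 + 0.78] − 0.62 = 1.52 − 0.62 = 0.9.
Reliability = 0.9 / 1.38 = 0.6522.

0.6522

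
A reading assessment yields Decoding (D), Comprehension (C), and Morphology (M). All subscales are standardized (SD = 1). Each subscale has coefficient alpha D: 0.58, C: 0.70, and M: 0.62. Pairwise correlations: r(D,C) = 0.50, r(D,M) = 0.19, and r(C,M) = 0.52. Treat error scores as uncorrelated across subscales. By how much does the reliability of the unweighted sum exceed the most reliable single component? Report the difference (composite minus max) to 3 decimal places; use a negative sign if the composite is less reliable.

0.097

Var(sum) = 3 + 2.42 = 5.42; true-score variance = 1.9 + 2.42 = 4.32; composite reliability = 0.7970.
Max component reliability = 0.7000.
Difference = 0.7970 − 0.7000 = 0.097.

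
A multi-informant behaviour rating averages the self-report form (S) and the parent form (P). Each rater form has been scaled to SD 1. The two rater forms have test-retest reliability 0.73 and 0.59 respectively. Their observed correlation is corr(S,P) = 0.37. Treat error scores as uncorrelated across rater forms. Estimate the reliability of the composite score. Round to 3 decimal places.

Var(S+P) = 2 + 2·[0.37] = 2 + 0.74 = 2.74.
Because errors are independent across components, Cov(Tᵢ,Tⱼ) = Cov(Xᵢ,Xⱼ); the off-diagonal part of the true-score variance is the same as above.
True-score variance = [0.73 + 0.59] + 0.74 = 1.32 + 0.74 = 2.06.
Reliability = 2.06 / 2.74 = 0.752.

0.752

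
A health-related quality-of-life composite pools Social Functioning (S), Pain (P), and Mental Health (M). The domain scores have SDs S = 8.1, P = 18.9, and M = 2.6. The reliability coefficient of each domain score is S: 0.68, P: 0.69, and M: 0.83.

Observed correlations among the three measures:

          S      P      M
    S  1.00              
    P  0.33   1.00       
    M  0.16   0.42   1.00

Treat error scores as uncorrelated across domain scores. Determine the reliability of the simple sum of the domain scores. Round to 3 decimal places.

0.770

Var(S+P+M) = 8.1² + 18.9² + 2.6² + 2·[8.1·18.9·0.33 + 8.1·2.6·0.16 + 18.9·2.6·0.42] = 429.58 + 149.056 = 578.636.
Under uncorrelated errors the observed covariances equal the true-score covariances, so only the own-variance terms attenuate.
True-score variance = [8.1²·0.68 + 18.9²·0.69 + 2.6²·0.83] + 149.056 = 296.7 + 149.056 = 445.757.
Reliability = 445.757 / 578.636 = 0.770.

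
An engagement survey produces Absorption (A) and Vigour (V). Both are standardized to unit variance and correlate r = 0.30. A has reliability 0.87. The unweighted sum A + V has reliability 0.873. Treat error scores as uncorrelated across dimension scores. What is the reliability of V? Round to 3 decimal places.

Var(A+V) = 2 + 2·0.30 = 2.600.
True-score variance = ρ_A + ρ_V + 2·0.30, so 0.873 = (0.87 + ρ_V + 0.60) / 2.600.
ρ_V = 0.873·2.600 − 0.87 − 0.60 = 0.800.

0.800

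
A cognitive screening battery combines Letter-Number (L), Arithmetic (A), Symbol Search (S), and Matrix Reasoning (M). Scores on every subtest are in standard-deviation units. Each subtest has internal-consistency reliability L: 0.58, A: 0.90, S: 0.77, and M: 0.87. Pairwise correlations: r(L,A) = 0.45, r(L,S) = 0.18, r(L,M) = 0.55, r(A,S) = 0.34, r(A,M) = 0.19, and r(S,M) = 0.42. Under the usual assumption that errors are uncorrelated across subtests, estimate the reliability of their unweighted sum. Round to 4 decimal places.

0.8935

Var(L+A+S+M) = 4 + 2·[0.45 + 0.18 + 0.55 + 0.34 + 0.19 + 0.42] = 4 + 4.26 = 8.26.
With uncorrelated errors the cross-covariances are all true-score covariance, so they carry over unchanged; only the diagonal terms shrink to ρᵢσᵢ².
True-score variance = [0.58 + 0.90 + 0.77 + 0.87] + 4.26 = 3.12 + 4.26 = 7.38.
Reliability = 7.38 / 8.26 = 0.8935.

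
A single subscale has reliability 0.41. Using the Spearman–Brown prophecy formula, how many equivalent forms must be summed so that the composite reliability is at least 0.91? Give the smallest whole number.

k ≥ ρ*(1−ρ₁)/(ρ₁(1−ρ*)) = 0.91·0.59 / (0.41·0.09) = 14.550.
Smallest integer k = 15.

15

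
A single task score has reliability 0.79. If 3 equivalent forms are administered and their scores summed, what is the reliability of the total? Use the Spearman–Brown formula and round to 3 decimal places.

0.919

ρ_k = kρ / (1 + (k−1)ρ) = 3·0.79 / (1 + 2·0.79) = 2.370 / 2.580 = 0.919.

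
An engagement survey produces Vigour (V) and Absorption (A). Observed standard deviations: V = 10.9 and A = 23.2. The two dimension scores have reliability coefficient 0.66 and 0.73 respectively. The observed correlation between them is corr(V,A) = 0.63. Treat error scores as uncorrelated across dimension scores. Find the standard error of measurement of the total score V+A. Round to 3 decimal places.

Var(total) = 657.05 + 318.629 = 975.679.
True-score variance = 471.33 + 318.629 = 789.959, so reliability = 0.8097.
Error variance = 975.679 − 789.959 = 185.72; SEM = √185.72 = 13.628.

13.628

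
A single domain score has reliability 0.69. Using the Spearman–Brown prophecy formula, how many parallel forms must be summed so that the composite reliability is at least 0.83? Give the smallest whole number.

3

k ≥ ρ*(1−ρ₁)/(ρ₁(1−ρ*)) = 0.83·0.31 / (0.69·0.17) = 2.194.
Smallest integer k = 3.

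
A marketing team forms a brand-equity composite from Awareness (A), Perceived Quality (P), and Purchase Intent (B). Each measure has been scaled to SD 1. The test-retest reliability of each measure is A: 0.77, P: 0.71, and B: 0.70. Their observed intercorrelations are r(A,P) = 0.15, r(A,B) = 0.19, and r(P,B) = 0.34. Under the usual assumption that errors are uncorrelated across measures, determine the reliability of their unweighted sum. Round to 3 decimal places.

Var(A+P+B) = 3 + 2·[0.15 + 0.19 + 0.34] = 3 + 1.36 = 4.36.
Because errors are independent across components, Cov(Tᵢ,Tⱼ) = Cov(Xᵢ,Xⱼ); the off-diagonal part of the true-score variance is the same as above.
True-score variance = [0.77 + 0.71 + 0.70] + 1.36 = 2.18 + 1.36 = 3.54.
Reliability = 3.54 / 4.36 = 0.812.

0.812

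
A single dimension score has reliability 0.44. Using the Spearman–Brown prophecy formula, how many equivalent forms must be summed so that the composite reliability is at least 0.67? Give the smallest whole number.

3

k ≥ ρ*(1−ρ₁)/(ρ₁(1−ρ*)) = 0.67·0.56 / (0.44·0.33) = 2.584.
Smallest integer k = 3.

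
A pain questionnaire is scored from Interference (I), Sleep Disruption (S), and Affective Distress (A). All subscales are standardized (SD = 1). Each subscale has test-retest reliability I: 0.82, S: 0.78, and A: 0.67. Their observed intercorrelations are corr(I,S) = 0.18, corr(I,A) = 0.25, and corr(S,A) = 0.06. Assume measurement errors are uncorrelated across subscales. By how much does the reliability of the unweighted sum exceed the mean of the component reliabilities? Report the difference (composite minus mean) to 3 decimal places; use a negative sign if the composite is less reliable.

Var(sum) = 3 + 0.98 = 3.98; true-score variance = 2.27 + 0.98 = 3.25; composite reliability = 0.8166.
Mean component reliability = 0.7567.
Difference = 0.8166 − 0.7567 = 0.060.

0.060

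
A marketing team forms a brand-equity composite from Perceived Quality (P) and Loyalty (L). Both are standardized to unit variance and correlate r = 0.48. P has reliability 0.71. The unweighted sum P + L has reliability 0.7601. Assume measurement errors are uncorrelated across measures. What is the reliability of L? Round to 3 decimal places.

Var(P+L) = 2 + 2·0.48 = 2.960.
True-score variance = ρ_P + ρ_L + 2·0.48, so 0.7601 = (0.71 + ρ_L + 0.96) / 2.960.
ρ_L = 0.7601·2.960 − 0.71 − 0.96 = 0.580.

0.580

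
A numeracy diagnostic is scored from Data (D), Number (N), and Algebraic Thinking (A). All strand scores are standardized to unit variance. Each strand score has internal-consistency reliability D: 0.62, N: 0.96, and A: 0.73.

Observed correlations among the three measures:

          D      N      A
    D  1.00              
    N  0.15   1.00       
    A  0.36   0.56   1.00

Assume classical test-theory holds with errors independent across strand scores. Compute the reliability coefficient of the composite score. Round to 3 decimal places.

Var(D+N+A) = 3 + 2·[0.15 + 0.36 + 0.56] = 3 + 2.14 = 5.14.
Because errors are independent across components, Cov(Tᵢ,Tⱼ) = Cov(Xᵢ,Xⱼ); the off-diagonal part of the true-score variance is the same as above.
True-score variance = [0.62 + 0.96 + 0.73] + 2.14 = 2.31 + 2.14 = 4.45.
Reliability = 4.45 / 5.14 = 0.866.

0.866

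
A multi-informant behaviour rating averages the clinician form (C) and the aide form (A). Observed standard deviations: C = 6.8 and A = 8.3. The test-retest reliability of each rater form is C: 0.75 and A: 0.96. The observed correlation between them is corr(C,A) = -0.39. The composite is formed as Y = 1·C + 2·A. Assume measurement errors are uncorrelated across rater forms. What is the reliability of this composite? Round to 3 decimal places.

Var(Y) = 6.8² + 2²·8.3² + 2·[2·6.8·8.3·(-0.39)] = 321.8 − 88.0464 = 233.754.
With uncorrelated errors the cross-covariances are all true-score covariance, so they carry over unchanged; only the diagonal terms shrink to ρᵢσᵢ².
True-score variance = [6.8²·0.75 + 2²·8.3²·0.96] − 88.0464 = 299.218 − 88.0464 = 211.171.
Reliability = 211.171 / 233.754 = 0.903.

0.903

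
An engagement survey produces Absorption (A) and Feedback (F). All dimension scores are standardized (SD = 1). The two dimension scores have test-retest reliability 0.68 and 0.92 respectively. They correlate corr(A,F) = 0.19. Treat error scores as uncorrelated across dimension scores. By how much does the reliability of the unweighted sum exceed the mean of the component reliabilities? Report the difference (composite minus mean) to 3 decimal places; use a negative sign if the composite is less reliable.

Var(sum) = 2 + 0.38 = 2.38; true-score variance = 1.6 + 0.38 = 1.98; composite reliability = 0.8319.
Mean component reliability = 0.8000.
Difference = 0.8319 − 0.8000 = 0.032.

0.032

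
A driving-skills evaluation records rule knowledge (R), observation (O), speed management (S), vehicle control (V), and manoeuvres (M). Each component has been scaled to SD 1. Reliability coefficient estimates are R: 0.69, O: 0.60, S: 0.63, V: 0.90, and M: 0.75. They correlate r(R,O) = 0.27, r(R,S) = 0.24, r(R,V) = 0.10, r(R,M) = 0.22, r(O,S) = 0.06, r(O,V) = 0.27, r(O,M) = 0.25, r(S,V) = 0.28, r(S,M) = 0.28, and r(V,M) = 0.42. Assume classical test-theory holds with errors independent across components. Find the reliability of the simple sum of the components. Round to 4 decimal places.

0.8538

Var(R+O+S+V+M) = 5 + 2·[0.27 + 0.24 + 0.10 + 0.22 + 0.06 + 0.27 + 0.25 + 0.28 + 0.28 + 0.42] = 5 + 4.78 = 9.78.
Because errors are independent across components, Cov(Tᵢ,Tⱼ) = Cov(Xᵢ,Xⱼ); the off-diagonal part of the true-score variance is the same as above.
True-score variance = [0.69 + 0.60 + 0.63 + 0.90 + 0.75] + 4.78 = 3.57 + 4.78 = 8.35.
Reliability = 8.35 / 9.78 = 0.8538.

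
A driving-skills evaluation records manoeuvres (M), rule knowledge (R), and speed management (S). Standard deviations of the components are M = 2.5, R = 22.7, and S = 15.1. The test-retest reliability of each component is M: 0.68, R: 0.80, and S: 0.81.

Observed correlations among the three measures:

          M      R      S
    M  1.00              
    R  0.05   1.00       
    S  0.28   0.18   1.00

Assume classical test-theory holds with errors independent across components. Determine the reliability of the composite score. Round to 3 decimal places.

Var(M+R+S) = 2.5² + 22.7² + 15.1² + 2·[2.5·22.7·0.05 + 2.5·15.1·0.28 + 22.7·15.1·0.18] = 749.55 + 150.212 = 899.762.
With uncorrelated errors the cross-covariances are all true-score covariance, so they carry over unchanged; only the diagonal terms shrink to ρᵢσᵢ².
True-score variance = [2.5²·0.68 + 22.7²·0.80 + 15.1²·0.81] + 150.212 = 601.17 + 150.212 = 751.382.
Reliability = 751.382 / 899.762 = 0.835.

0.835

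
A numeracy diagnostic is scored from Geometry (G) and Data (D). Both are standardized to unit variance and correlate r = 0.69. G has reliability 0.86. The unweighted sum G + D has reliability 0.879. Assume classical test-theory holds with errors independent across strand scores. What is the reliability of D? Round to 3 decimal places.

Var(G+D) = 2 + 2·0.69 = 3.380.
True-score variance = ρ_G + ρ_D + 2·0.69, so 0.879 = (0.86 + ρ_D + 1.38) / 3.380.
ρ_D = 0.879·3.380 − 0.86 − 1.38 = 0.731.

0.731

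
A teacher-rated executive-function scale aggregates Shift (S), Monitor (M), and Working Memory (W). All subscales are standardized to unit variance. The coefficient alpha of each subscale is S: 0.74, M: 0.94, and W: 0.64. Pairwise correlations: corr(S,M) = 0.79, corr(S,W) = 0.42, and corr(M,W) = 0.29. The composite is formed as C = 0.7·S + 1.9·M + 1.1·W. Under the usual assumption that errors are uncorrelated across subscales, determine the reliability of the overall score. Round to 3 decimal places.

0.916

Var(C) = 0.7² + 1.9² + 1.1² + 2·[1.33·0.79 + 0.77·0.42 + 2.09·0.29] = 5.31 + 3.9604 = 9.2704.
Under uncorrelated errors the observed covariances equal the true-score covariances, so only the own-variance terms attenuate.
True-score variance = [0.7²·0.74 + 1.9²·0.94 + 1.1²·0.64] + 3.9604 = 4.5304 + 3.9604 = 8.4908.
Reliability = 8.4908 / 9.2704 = 0.916.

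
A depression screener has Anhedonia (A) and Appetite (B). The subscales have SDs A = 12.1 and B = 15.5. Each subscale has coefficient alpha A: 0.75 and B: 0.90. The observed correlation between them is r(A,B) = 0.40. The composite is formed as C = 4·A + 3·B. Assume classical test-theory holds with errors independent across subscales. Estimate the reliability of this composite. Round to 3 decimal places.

Var(C) = 4²·12.1² + 3²·15.5² + 2·[12·12.1·15.5·0.40] = 4504.81 + 1800.48 = 6305.29.
Because errors are independent across components, Cov(Tᵢ,Tⱼ) = Cov(Xᵢ,Xⱼ); the off-diagonal part of the true-score variance is the same as above.
True-score variance = [4²·12.1²·0.75 + 3²·15.5²·0.90] + 1800.48 = 3702.95 + 1800.48 = 5503.43.
Reliability = 5503.43 / 6305.29 = 0.873.

0.873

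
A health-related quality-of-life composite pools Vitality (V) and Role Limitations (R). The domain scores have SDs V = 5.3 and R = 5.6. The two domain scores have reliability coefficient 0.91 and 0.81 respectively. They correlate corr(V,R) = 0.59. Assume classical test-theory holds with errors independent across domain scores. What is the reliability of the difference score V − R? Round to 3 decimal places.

0.653

Var(V−R) = 5.3² + 5.6² − 2·5.3·5.6·0.59 = 59.45 − 35.0224 = 24.4276.
Under uncorrelated errors the observed covariances equal the true-score covariances, so only the own-variance terms attenuate.
True-score variance = [5.3²·0.91 + 5.6²·0.81] − 35.0224 = 50.9635 − 35.0224 = 15.9411.
Reliability = 15.9411 / 24.4276 = 0.653.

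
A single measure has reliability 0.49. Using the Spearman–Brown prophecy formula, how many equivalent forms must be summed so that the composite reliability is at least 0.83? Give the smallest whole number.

6

k ≥ ρ*(1−ρ₁)/(ρ₁(1−ρ*)) = 0.83·0.51 / (0.49·0.17) = 5.082.
Smallest integer k = 6.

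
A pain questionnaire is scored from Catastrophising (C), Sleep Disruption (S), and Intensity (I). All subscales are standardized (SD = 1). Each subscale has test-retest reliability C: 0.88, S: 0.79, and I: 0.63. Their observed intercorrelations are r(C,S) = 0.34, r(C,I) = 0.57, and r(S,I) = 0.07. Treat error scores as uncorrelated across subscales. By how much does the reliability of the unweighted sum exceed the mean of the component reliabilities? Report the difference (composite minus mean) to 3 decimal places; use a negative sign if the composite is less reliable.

0.092

Var(sum) = 3 + 1.96 = 4.96; true-score variance = 2.3 + 1.96 = 4.26; composite reliability = 0.8589.
Mean component reliability = 0.7667.
Difference = 0.8589 − 0.7667 = 0.092.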